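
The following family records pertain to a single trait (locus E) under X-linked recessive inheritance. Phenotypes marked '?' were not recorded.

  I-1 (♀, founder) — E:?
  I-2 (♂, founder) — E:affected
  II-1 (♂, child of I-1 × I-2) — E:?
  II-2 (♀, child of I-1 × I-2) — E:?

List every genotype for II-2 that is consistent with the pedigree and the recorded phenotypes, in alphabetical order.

II-2 ∈ {X^EX^e, X^eX^e}

E/I-1 ? ·: X^EX^E|X^EX^e|X^eX^e
E/I-2 aff ·: X^eY
E/II-1 ? I-1×I-2: X^EY|X^eY
E/II-2 ? I-1×I-2: X^EX^e|X^eX^e
⇒ E over [I-1,I-2,II-1,II-2]: 6 consistent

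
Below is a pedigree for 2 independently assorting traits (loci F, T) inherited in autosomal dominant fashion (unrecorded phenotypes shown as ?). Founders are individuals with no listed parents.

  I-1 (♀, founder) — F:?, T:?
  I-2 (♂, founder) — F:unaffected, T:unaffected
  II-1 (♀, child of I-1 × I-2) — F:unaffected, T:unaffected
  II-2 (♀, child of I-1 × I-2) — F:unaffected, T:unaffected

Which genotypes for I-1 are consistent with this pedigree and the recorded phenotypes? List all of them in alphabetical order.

I-1 ∈ {Ff Tt, Ff tt, ff Tt, ff tt}

F/I-1 ? ·: ff|Ff
F/I-2 un ·: ff
F/II-1 un I-1×I-2: ff
F/II-2 un I-1×I-2: ff
⇒ F over [I-1,I-2,II-1,II-2]: 2 consistent
T/I-1 ? ·: tt|Tt
T/I-2 un ·: tt
T/II-1 un I-1×I-2: tt
T/II-2 un I-1×I-2: tt
⇒ T over [I-1,I-2,II-1,II-2]: 2 consistent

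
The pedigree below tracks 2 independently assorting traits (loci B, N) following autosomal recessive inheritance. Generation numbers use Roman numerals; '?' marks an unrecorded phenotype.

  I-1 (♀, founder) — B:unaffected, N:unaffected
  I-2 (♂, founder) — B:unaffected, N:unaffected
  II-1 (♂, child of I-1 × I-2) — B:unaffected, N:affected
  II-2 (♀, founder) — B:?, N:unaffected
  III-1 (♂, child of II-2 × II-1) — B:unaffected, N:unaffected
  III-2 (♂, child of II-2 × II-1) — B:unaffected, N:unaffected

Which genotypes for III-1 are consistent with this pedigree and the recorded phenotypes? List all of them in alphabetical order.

B/I-1 un ·: BB|Bb
B/I-2 un ·: BB|Bb
B/II-1 un I-1×I-2: BB|Bb
B/II-2 ? ·: BB|Bb|bb
B/III-1 un II-2×II-1: BB|Bb
B/III-2 un II-2×II-1: BB|Bb
⇒ B over [I-1,I-2,II-1,II-2,III-1,III-2]: 51 consistent
N/I-1 un ·: Nn
N/I-2 un ·: Nn
N/II-1 aff I-1×I-2: nn
N/II-2 un ·: NN|Nn
N/III-1 un II-2×II-1: Nn
N/III-2 un II-2×II-1: Nn
⇒ N over [I-1,I-2,II-1,II-2,III-1,III-2]: 2 consistent

III-1 ∈ {BB Nn, Bb Nn}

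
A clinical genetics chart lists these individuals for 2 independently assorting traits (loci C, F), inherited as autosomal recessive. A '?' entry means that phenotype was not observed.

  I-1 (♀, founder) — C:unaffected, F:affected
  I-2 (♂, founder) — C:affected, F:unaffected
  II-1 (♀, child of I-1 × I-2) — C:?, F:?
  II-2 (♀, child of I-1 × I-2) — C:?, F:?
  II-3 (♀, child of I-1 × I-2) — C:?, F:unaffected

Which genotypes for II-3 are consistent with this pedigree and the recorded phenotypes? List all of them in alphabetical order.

C/I-1 un ·: CC|Cc
C/I-2 aff ·: cc
C/II-1 ? I-1×I-2: Cc|cc
C/II-2 ? I-1×I-2: Cc|cc
C/II-3 ? I-1×I-2: Cc|cc
⇒ C over [I-1,I-2,II-1,II-2,II-3]: 9 consistent
F/I-1 aff ·: ff
F/I-2 un ·: FF|Ff
F/II-1 ? I-1×I-2: Ff|ff
F/II-2 ? I-1×I-2: Ff|ff
F/II-3 un I-1×I-2: Ff
⇒ F over [I-1,I-2,II-1,II-2,II-3]: 5 consistent

II-3 ∈ {Cc Ff, cc Ff}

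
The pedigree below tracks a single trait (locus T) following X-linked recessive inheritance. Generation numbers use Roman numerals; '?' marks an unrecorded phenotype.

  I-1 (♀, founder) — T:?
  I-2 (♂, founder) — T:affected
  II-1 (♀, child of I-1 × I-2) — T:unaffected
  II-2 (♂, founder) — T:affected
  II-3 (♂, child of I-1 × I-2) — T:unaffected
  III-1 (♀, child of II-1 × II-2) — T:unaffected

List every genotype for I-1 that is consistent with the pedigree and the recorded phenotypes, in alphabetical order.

T/I-1 ? ·: X^TX^T|X^TX^t
T/I-2 aff ·: X^tY
T/II-1 un I-1×I-2: X^TX^t
T/II-2 aff ·: X^tY
T/II-3 un I-1×I-2: X^TY
T/III-1 un II-1×II-2: X^TX^t
⇒ T over [I-1,I-2,II-1,II-2,II-3,III-1]: 2 consistent

I-1 ∈ {X^TX^T, X^TX^t}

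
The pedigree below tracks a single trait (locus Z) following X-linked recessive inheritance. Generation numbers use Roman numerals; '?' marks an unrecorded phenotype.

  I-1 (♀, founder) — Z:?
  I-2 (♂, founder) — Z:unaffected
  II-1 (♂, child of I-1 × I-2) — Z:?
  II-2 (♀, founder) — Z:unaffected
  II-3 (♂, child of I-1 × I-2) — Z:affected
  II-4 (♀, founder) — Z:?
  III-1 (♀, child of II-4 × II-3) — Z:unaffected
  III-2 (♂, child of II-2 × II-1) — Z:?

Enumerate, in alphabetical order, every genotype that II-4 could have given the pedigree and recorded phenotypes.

II-4 ∈ {X^ZX^Z, X^ZX^z}

Z/I-1 ? ·: X^ZX^z|X^zX^z
Z/I-2 un ·: X^ZY
Z/II-1 ? I-1×I-2: X^ZY|X^zY
Z/II-2 un ·: X^ZX^Z|X^ZX^z
Z/II-3 aff I-1×I-2: X^zY
Z/II-4 ? ·: X^ZX^Z|X^ZX^z
Z/III-1 un II-4×II-3: X^ZX^z
Z/III-2 ? II-2×II-1: X^ZY|X^zY
⇒ Z over [I-1,I-2,II-1,II-2,II-3,II-4,III-1,III-2]: 18 consistent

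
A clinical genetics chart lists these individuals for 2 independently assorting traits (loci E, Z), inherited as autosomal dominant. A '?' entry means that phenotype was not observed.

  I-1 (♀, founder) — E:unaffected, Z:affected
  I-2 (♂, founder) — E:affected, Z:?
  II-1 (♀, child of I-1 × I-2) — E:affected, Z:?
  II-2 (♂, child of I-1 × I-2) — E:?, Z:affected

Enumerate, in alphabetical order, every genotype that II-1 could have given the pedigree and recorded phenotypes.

II-1 ∈ {Ee ZZ, Ee Zz, Ee zz}

E/I-1 un ·: ee
E/I-2 aff ·: Ee|EE
E/II-1 aff I-1×I-2: Ee
E/II-2 ? I-1×I-2: ee|Ee
⇒ E over [I-1,I-2,II-1,II-2]: 3 consistent
Z/I-1 aff ·: Zz|ZZ
Z/I-2 ? ·: zz|Zz|ZZ
Z/II-1 ? I-1×I-2: zz|Zz|ZZ
Z/II-2 aff I-1×I-2: Zz|ZZ
⇒ Z over [I-1,I-2,II-1,II-2]: 18 consistent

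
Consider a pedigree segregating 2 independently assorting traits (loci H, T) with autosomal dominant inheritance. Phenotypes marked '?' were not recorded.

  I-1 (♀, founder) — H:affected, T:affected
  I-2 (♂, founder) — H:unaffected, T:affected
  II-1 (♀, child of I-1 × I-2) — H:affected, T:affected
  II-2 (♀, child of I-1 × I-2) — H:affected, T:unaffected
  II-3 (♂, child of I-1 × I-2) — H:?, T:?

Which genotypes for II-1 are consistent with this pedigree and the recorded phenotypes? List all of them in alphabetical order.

II-1 ∈ {Hh TT, Hh Tt}

H/I-1 aff ·: Hh|HH
H/I-2 un ·: hh
H/II-1 aff I-1×I-2: Hh
H/II-2 aff I-1×I-2: Hh
H/II-3 ? I-1×I-2: hh|Hh
⇒ H over [I-1,I-2,II-1,II-2,II-3]: 3 consistent
T/I-1 aff ·: Tt
T/I-2 aff ·: Tt
T/II-1 aff I-1×I-2: Tt|TT
T/II-2 un I-1×I-2: tt
T/II-3 ? I-1×I-2: tt|Tt|TT
⇒ T over [I-1,I-2,II-1,II-2,II-3]: 6 consistent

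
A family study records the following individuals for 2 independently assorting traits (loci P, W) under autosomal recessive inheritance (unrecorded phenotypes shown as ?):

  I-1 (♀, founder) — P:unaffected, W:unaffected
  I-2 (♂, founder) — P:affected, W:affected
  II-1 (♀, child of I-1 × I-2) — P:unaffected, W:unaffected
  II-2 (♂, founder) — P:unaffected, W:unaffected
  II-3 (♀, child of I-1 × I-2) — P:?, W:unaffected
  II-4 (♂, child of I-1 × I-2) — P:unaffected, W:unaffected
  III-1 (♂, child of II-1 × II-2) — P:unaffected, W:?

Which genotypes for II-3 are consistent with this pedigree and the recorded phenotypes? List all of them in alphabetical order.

P/I-1 un ·: PP|Pp
P/I-2 aff ·: pp
P/II-1 un I-1×I-2: Pp
P/II-2 un ·: PP|Pp
P/II-3 ? I-1×I-2: Pp|pp
P/II-4 un I-1×I-2: Pp
P/III-1 un II-1×II-2: PP|Pp
⇒ P over [I-1,I-2,II-1,II-2,II-3,II-4,III-1]: 12 consistent
W/I-1 un ·: WW|Ww
W/I-2 aff ·: ww
W/II-1 un I-1×I-2: Ww
W/II-2 un ·: WW|Ww
W/II-3 un I-1×I-2: Ww
W/II-4 un I-1×I-2: Ww
W/III-1 ? II-1×II-2: WW|Ww|ww
⇒ W over [I-1,I-2,II-1,II-2,II-3,II-4,III-1]: 10 consistent

II-3 ∈ {Pp Ww, pp Ww}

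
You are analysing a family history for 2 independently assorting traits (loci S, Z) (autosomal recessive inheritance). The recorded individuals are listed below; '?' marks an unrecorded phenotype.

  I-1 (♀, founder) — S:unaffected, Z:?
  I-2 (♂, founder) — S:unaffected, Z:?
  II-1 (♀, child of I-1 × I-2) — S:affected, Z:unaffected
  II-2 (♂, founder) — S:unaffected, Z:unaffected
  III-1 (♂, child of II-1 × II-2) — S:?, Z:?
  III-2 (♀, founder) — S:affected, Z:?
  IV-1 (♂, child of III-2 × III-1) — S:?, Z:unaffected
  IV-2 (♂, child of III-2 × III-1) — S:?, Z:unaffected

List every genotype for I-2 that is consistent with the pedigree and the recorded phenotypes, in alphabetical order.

S/I-1 un ·: Ss
S/I-2 un ·: Ss
S/II-1 aff I-1×I-2: ss
S/II-2 un ·: SS|Ss
S/III-1 ? II-1×II-2: Ss|ss
S/III-2 aff ·: ss
S/IV-1 ? III-2×III-1: Ss|ss
S/IV-2 ? III-2×III-1: Ss|ss
⇒ S over [I-1,I-2,II-1,II-2,III-1,III-2,IV-1,IV-2]: 9 consistent
Z/I-1 ? ·: ZZ|Zz|zz
Z/I-2 ? ·: ZZ|Zz|zz
Z/II-1 un I-1×I-2: ZZ|Zz
Z/II-2 un ·: ZZ|Zz
Z/III-1 ? II-1×II-2: ZZ|Zz|zz
Z/III-2 ? ·: ZZ|Zz|zz
Z/IV-1 un III-2×III-1: ZZ|Zz
Z/IV-2 un III-2×III-1: ZZ|Zz
⇒ Z over [I-1,I-2,II-1,II-2,III-1,III-2,IV-1,IV-2]: 308 consistent

I-2 ∈ {Ss ZZ, Ss Zz, Ss zz}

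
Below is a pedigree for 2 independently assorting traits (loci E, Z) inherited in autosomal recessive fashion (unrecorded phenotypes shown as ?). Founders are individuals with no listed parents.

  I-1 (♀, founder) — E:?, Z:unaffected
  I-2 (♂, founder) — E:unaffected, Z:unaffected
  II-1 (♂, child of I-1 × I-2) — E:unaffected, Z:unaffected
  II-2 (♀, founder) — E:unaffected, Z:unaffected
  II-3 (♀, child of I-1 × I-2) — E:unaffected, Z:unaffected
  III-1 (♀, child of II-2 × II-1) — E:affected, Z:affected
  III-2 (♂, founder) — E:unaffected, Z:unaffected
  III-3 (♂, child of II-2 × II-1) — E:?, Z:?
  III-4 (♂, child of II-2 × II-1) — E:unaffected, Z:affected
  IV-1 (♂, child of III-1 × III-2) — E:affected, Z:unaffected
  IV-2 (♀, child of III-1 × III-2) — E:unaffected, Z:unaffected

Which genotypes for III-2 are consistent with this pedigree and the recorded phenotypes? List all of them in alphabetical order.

III-2 ∈ {Ee ZZ, Ee Zz}

E/I-1 ? ·: EE|Ee|ee
E/I-2 un ·: EE|Ee
E/II-1 un I-1×I-2: Ee
E/II-2 un ·: Ee
E/II-3 un I-1×I-2: EE|Ee
E/III-1 aff II-2×II-1: ee
E/III-2 un ·: Ee
E/III-3 ? II-2×II-1: EE|Ee|ee
E/III-4 un II-2×II-1: EE|Ee
E/IV-1 aff III-1×III-2: ee
E/IV-2 un III-1×III-2: Ee
⇒ E over [I-1,I-2,II-1,II-2,II-3,III-1,III-2,III-3,III-4,IV-1,IV-2]: 48 consistent
Z/I-1 un ·: ZZ|Zz
Z/I-2 un ·: ZZ|Zz
Z/II-1 un I-1×I-2: Zz
Z/II-2 un ·: Zz
Z/II-3 un I-1×I-2: ZZ|Zz
Z/III-1 aff II-2×II-1: zz
Z/III-2 un ·: ZZ|Zz
Z/III-3 ? II-2×II-1: ZZ|Zz|zz
Z/III-4 aff II-2×II-1: zz
Z/IV-1 un III-1×III-2: Zz
Z/IV-2 un III-1×III-2: Zz
⇒ Z over [I-1,I-2,II-1,II-2,II-3,III-1,III-2,III-3,III-4,IV-1,IV-2]: 36 consistent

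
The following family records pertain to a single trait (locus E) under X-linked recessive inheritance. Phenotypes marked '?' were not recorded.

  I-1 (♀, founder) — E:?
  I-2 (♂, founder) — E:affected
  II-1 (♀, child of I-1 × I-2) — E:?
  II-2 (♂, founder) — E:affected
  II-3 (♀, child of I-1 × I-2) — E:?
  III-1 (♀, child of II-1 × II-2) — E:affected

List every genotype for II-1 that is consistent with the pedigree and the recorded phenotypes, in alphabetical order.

II-1 ∈ {X^EX^e, X^eX^e}

E/I-1 ? ·: X^EX^E|X^EX^e|X^eX^e
E/I-2 aff ·: X^eY
E/II-1 ? I-1×I-2: X^EX^e|X^eX^e
E/II-2 aff ·: X^eY
E/II-3 ? I-1×I-2: X^EX^e|X^eX^e
E/III-1 aff II-1×II-2: X^eX^e
⇒ E over [I-1,I-2,II-1,II-2,II-3,III-1]: 6 consistent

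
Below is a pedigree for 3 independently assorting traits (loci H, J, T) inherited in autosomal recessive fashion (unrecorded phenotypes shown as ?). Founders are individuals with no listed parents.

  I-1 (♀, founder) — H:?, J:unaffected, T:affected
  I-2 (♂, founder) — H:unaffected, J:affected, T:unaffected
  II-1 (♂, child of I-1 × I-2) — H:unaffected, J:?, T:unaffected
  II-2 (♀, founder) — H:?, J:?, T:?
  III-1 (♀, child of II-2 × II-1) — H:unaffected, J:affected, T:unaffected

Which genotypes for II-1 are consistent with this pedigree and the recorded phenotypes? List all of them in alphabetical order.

H/I-1 ? ·: HH|Hh|hh
H/I-2 un ·: HH|Hh
H/II-1 un I-1×I-2: HH|Hh
H/II-2 ? ·: HH|Hh|hh
H/III-1 un II-2×II-1: HH|Hh
⇒ H over [I-1,I-2,II-1,II-2,III-1]: 41 consistent
J/I-1 un ·: JJ|Jj
J/I-2 aff ·: jj
J/II-1 ? I-1×I-2: Jj|jj
J/II-2 ? ·: Jj|jj
J/III-1 aff II-2×II-1: jj
⇒ J over [I-1,I-2,II-1,II-2,III-1]: 6 consistent
T/I-1 aff ·: tt
T/I-2 un ·: TT|Tt
T/II-1 un I-1×I-2: Tt
T/II-2 ? ·: TT|Tt|tt
T/III-1 un II-2×II-1: TT|Tt
⇒ T over [I-1,I-2,II-1,II-2,III-1]: 10 consistent

II-1 ∈ {HH Jj Tt, HH jj Tt, Hh Jj Tt, Hh jj Tt}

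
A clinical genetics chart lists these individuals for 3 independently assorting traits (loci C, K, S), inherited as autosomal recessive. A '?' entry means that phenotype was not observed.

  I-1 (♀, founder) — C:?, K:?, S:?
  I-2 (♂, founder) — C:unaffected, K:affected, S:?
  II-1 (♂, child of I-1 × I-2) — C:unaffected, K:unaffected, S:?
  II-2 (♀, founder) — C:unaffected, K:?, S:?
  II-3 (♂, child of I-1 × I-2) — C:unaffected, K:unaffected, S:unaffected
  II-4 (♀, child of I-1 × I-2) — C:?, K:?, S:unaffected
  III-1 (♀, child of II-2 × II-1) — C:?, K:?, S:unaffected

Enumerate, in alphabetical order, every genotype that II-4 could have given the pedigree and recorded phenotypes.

II-4 ∈ {CC Kk SS, CC Kk Ss, CC kk SS, CC kk Ss, Cc Kk SS, Cc Kk Ss, Cc kk SS, Cc kk Ss, cc Kk SS, cc Kk Ss, cc kk SS, cc kk Ss}

C/I-1 ? ·: CC|Cc|cc
C/I-2 un ·: CC|Cc
C/II-1 un I-1×I-2: CC|Cc
C/II-2 un ·: CC|Cc
C/II-3 un I-1×I-2: CC|Cc
C/II-4 ? I-1×I-2: CC|Cc|cc
C/III-1 ? II-2×II-1: CC|Cc|cc
⇒ C over [I-1,I-2,II-1,II-2,II-3,II-4,III-1]: 130 consistent
K/I-1 ? ·: KK|Kk
K/I-2 aff ·: kk
K/II-1 un I-1×I-2: Kk
K/II-2 ? ·: KK|Kk|kk
K/II-3 un I-1×I-2: Kk
K/II-4 ? I-1×I-2: Kk|kk
K/III-1 ? II-2×II-1: KK|Kk|kk
⇒ K over [I-1,I-2,II-1,II-2,II-3,II-4,III-1]: 21 consistent
S/I-1 ? ·: SS|Ss|ss
S/I-2 ? ·: SS|Ss|ss
S/II-1 ? I-1×I-2: SS|Ss|ss
S/II-2 ? ·: SS|Ss|ss
S/II-3 un I-1×I-2: SS|Ss
S/II-4 un I-1×I-2: SS|Ss
S/III-1 un II-2×II-1: SS|Ss
⇒ S over [I-1,I-2,II-1,II-2,II-3,II-4,III-1]: 144 consistent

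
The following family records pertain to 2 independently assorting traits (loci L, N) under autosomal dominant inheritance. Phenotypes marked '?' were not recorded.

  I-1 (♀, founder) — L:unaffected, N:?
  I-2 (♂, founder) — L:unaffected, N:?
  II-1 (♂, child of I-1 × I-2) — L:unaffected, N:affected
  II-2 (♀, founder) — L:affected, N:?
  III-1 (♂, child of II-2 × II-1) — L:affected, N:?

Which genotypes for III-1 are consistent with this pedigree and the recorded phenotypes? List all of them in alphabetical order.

L/I-1 un ·: ll
L/I-2 un ·: ll
L/II-1 un I-1×I-2: ll
L/II-2 aff ·: Ll|LL
L/III-1 aff II-2×II-1: Ll
⇒ L over [I-1,I-2,II-1,II-2,III-1]: 2 consistent
N/I-1 ? ·: nn|Nn|NN
N/I-2 ? ·: nn|Nn|NN
N/II-1 aff I-1×I-2: Nn|NN
N/II-2 ? ·: nn|Nn|NN
N/III-1 ? II-2×II-1: nn|Nn|NN
⇒ N over [I-1,I-2,II-1,II-2,III-1]: 65 consistent

III-1 ∈ {Ll NN, Ll Nn, Ll nn}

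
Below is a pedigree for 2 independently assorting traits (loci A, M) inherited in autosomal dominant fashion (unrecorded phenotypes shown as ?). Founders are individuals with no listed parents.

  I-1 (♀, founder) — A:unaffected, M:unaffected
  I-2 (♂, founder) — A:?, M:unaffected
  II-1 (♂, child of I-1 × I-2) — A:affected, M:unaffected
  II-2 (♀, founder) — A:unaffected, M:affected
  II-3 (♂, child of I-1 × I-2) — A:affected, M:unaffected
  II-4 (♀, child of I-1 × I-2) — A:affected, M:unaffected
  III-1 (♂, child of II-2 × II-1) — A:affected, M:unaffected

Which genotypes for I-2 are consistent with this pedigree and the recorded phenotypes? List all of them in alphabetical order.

I-2 ∈ {AA mm, Aa mm}

A/I-1 un ·: aa
A/I-2 ? ·: Aa|AA
A/II-1 aff I-1×I-2: Aa
A/II-2 un ·: aa
A/II-3 aff I-1×I-2: Aa
A/II-4 aff I-1×I-2: Aa
A/III-1 aff II-2×II-1: Aa
⇒ A over [I-1,I-2,II-1,II-2,II-3,II-4,III-1]: 2 consistent
M/I-1 un ·: mm
M/I-2 un ·: mm
M/II-1 un I-1×I-2: mm
M/II-2 aff ·: Mm
M/II-3 un I-1×I-2: mm
M/II-4 un I-1×I-2: mm
M/III-1 un II-2×II-1: mm
⇒ M over [I-1,I-2,II-1,II-2,II-3,II-4,III-1]: 1 consistent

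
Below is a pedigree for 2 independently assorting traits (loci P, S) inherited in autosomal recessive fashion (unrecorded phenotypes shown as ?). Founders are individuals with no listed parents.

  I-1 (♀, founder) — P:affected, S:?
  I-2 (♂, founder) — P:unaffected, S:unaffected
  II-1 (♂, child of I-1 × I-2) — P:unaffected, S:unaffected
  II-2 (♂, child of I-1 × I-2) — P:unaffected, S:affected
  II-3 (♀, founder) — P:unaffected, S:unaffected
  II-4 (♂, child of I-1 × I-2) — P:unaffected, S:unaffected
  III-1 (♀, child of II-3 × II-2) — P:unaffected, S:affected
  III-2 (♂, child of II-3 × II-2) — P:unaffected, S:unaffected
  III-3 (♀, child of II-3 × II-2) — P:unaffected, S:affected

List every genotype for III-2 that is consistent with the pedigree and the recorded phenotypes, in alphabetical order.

III-2 ∈ {PP Ss, Pp Ss}

P/I-1 aff ·: pp
P/I-2 un ·: PP|Pp
P/II-1 un I-1×I-2: Pp
P/II-2 un I-1×I-2: Pp
P/II-3 un ·: PP|Pp
P/II-4 un I-1×I-2: Pp
P/III-1 un II-3×II-2: PP|Pp
P/III-2 un II-3×II-2: PP|Pp
P/III-3 un II-3×II-2: PP|Pp
⇒ P over [I-1,I-2,II-1,II-2,II-3,II-4,III-1,III-2,III-3]: 32 consistent
S/I-1 ? ·: Ss|ss
S/I-2 un ·: Ss
S/II-1 un I-1×I-2: SS|Ss
S/II-2 aff I-1×I-2: ss
S/II-3 un ·: Ss
S/II-4 un I-1×I-2: SS|Ss
S/III-1 aff II-3×II-2: ss
S/III-2 un II-3×II-2: Ss
S/III-3 aff II-3×II-2: ss
⇒ S over [I-1,I-2,II-1,II-2,II-3,II-4,III-1,III-2,III-3]: 5 consistent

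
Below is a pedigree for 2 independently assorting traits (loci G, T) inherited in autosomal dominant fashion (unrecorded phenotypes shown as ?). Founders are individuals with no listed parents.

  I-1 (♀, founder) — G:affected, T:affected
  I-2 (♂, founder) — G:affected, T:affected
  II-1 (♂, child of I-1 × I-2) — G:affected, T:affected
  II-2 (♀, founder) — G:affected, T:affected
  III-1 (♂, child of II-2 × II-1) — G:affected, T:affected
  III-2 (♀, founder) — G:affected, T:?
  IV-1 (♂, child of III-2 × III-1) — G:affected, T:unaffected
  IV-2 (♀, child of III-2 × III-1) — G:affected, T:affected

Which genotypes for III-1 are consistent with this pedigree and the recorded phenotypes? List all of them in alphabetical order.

III-1 ∈ {GG Tt, Gg Tt}

G/I-1 aff ·: Gg|GG
G/I-2 aff ·: Gg|GG
G/II-1 aff I-1×I-2: Gg|GG
G/II-2 aff ·: Gg|GG
G/III-1 aff II-2×II-1: Gg|GG
G/III-2 aff ·: Gg|GG
G/IV-1 aff III-2×III-1: Gg|GG
G/IV-2 aff III-2×III-1: Gg|GG
⇒ G over [I-1,I-2,II-1,II-2,III-1,III-2,IV-1,IV-2]: 150 consistent
T/I-1 aff ·: Tt|TT
T/I-2 aff ·: Tt|TT
T/II-1 aff I-1×I-2: Tt|TT
T/II-2 aff ·: Tt|TT
T/III-1 aff II-2×II-1: Tt
T/III-2 ? ·: tt|Tt
T/IV-1 un III-2×III-1: tt
T/IV-2 aff III-2×III-1: Tt|TT
⇒ T over [I-1,I-2,II-1,II-2,III-1,III-2,IV-1,IV-2]: 30 consistent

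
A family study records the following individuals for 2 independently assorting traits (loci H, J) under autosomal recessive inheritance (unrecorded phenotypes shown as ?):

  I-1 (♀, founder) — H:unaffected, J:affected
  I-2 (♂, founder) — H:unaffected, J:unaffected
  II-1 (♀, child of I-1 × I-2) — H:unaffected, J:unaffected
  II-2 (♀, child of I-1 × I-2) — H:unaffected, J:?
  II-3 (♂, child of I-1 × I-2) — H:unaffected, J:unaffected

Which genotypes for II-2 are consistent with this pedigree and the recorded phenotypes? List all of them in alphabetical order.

II-2 ∈ {HH Jj, HH jj, Hh Jj, Hh jj}

H/I-1 un ·: HH|Hh
H/I-2 un ·: HH|Hh
H/II-1 un I-1×I-2: HH|Hh
H/II-2 un I-1×I-2: HH|Hh
H/II-3 un I-1×I-2: HH|Hh
⇒ H over [I-1,I-2,II-1,II-2,II-3]: 25 consistent
J/I-1 aff ·: jj
J/I-2 un ·: JJ|Jj
J/II-1 un I-1×I-2: Jj
J/II-2 ? I-1×I-2: Jj|jj
J/II-3 un I-1×I-2: Jj
⇒ J over [I-1,I-2,II-1,II-2,II-3]: 3 consistent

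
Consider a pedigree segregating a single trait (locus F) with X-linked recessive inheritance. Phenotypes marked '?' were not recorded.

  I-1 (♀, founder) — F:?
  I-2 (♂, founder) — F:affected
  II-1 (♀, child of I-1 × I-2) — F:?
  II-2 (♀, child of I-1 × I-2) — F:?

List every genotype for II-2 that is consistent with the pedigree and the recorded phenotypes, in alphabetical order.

F/I-1 ? ·: X^FX^F|X^FX^f|X^fX^f
F/I-2 aff ·: X^fY
F/II-1 ? I-1×I-2: X^FX^f|X^fX^f
F/II-2 ? I-1×I-2: X^FX^f|X^fX^f
⇒ F over [I-1,I-2,II-1,II-2]: 6 consistent

II-2 ∈ {X^FX^f, X^fX^f}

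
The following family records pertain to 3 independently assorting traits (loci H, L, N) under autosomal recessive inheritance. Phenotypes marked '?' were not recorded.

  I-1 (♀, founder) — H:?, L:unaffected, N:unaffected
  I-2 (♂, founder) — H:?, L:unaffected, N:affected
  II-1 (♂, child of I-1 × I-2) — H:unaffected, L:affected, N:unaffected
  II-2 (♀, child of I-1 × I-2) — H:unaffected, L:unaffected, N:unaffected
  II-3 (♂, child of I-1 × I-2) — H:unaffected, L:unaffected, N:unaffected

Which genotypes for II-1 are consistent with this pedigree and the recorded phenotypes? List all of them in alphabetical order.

II-1 ∈ {HH ll Nn, Hh ll Nn}

H/I-1 ? ·: HH|Hh|hh
H/I-2 ? ·: HH|Hh|hh
H/II-1 un I-1×I-2: HH|Hh
H/II-2 un I-1×I-2: HH|Hh
H/II-3 un I-1×I-2: HH|Hh
⇒ H over [I-1,I-2,II-1,II-2,II-3]: 29 consistent
L/I-1 un ·: Ll
L/I-2 un ·: Ll
L/II-1 aff I-1×I-2: ll
L/II-2 un I-1×I-2: LL|Ll
L/II-3 un I-1×I-2: LL|Ll
⇒ L over [I-1,I-2,II-1,II-2,II-3]: 4 consistent
N/I-1 un ·: NN|Nn
N/I-2 aff ·: nn
N/II-1 un I-1×I-2: Nn
N/II-2 un I-1×I-2: Nn
N/II-3 un I-1×I-2: Nn
⇒ N over [I-1,I-2,II-1,II-2,II-3]: 2 consistent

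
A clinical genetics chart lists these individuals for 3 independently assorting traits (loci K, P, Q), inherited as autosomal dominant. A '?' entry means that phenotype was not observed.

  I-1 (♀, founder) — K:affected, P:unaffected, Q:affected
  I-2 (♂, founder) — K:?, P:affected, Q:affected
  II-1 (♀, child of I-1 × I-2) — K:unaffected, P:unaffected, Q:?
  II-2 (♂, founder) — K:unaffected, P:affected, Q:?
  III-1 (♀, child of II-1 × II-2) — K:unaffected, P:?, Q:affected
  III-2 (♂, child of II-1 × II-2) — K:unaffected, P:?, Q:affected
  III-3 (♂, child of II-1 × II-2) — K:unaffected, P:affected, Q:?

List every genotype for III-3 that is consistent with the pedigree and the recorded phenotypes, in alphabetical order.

K/I-1 aff ·: Kk
K/I-2 ? ·: kk|Kk
K/II-1 un I-1×I-2: kk
K/II-2 un ·: kk
K/III-1 un II-1×II-2: kk
K/III-2 un II-1×II-2: kk
K/III-3 un II-1×II-2: kk
⇒ K over [I-1,I-2,II-1,II-2,III-1,III-2,III-3]: 2 consistent
P/I-1 un ·: pp
P/I-2 aff ·: Pp
P/II-1 un I-1×I-2: pp
P/II-2 aff ·: Pp|PP
P/III-1 ? II-1×II-2: pp|Pp
P/III-2 ? II-1×II-2: pp|Pp
P/III-3 aff II-1×II-2: Pp
⇒ P over [I-1,I-2,II-1,II-2,III-1,III-2,III-3]: 5 consistent
Q/I-1 aff ·: Qq|QQ
Q/I-2 aff ·: Qq|QQ
Q/II-1 ? I-1×I-2: qq|Qq|QQ
Q/II-2 ? ·: qq|Qq|QQ
Q/III-1 aff II-1×II-2: Qq|QQ
Q/III-2 aff II-1×II-2: Qq|QQ
Q/III-3 ? II-1×II-2: qq|Qq|QQ
⇒ Q over [I-1,I-2,II-1,II-2,III-1,III-2,III-3]: 109 consistent

III-3 ∈ {kk Pp QQ, kk Pp Qq, kk Pp qq}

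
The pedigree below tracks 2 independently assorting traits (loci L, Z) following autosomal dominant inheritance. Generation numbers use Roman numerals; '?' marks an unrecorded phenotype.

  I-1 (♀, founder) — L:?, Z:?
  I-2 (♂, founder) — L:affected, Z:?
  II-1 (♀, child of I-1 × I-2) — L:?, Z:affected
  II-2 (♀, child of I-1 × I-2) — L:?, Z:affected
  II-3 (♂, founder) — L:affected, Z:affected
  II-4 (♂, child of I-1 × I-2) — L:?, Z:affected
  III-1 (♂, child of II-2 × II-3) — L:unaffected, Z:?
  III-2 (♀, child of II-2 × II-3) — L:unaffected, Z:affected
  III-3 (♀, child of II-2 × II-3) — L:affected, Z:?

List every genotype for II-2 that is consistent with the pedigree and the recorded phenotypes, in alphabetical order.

II-2 ∈ {Ll ZZ, Ll Zz, ll ZZ, ll Zz}

L/I-1 ? ·: ll|Ll|LL
L/I-2 aff ·: Ll|LL
L/II-1 ? I-1×I-2: ll|Ll|LL
L/II-2 ? I-1×I-2: ll|Ll
L/II-3 aff ·: Ll
L/II-4 ? I-1×I-2: ll|Ll|LL
L/III-1 un II-2×II-3: ll
L/III-2 un II-2×II-3: ll
L/III-3 aff II-2×II-3: Ll|LL
⇒ L over [I-1,I-2,II-1,II-2,II-3,II-4,III-1,III-2,III-3]: 57 consistent
Z/I-1 ? ·: zz|Zz|ZZ
Z/I-2 ? ·: zz|Zz|ZZ
Z/II-1 aff I-1×I-2: Zz|ZZ
Z/II-2 aff I-1×I-2: Zz|ZZ
Z/II-3 aff ·: Zz|ZZ
Z/II-4 aff I-1×I-2: Zz|ZZ
Z/III-1 ? II-2×II-3: zz|Zz|ZZ
Z/III-2 aff II-2×II-3: Zz|ZZ
Z/III-3 ? II-2×II-3: zz|Zz|ZZ
⇒ Z over [I-1,I-2,II-1,II-2,II-3,II-4,III-1,III-2,III-3]: 533 consistent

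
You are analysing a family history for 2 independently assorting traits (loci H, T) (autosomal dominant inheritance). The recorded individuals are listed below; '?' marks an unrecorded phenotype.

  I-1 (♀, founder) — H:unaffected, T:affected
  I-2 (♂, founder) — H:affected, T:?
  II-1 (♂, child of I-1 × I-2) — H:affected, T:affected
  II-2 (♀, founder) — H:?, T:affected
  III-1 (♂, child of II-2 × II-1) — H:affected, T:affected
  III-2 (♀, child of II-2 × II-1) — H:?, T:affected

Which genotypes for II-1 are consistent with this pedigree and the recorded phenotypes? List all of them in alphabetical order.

H/I-1 un ·: hh
H/I-2 aff ·: Hh|HH
H/II-1 aff I-1×I-2: Hh
H/II-2 ? ·: hh|Hh|HH
H/III-1 aff II-2×II-1: Hh|HH
H/III-2 ? II-2×II-1: hh|Hh|HH
⇒ H over [I-1,I-2,II-1,II-2,III-1,III-2]: 24 consistent
T/I-1 aff ·: Tt|TT
T/I-2 ? ·: tt|Tt|TT
T/II-1 aff I-1×I-2: Tt|TT
T/II-2 aff ·: Tt|TT
T/III-1 aff II-2×II-1: Tt|TT
T/III-2 aff II-2×II-1: Tt|TT
⇒ T over [I-1,I-2,II-1,II-2,III-1,III-2]: 60 consistent

II-1 ∈ {Hh TT, Hh Tt}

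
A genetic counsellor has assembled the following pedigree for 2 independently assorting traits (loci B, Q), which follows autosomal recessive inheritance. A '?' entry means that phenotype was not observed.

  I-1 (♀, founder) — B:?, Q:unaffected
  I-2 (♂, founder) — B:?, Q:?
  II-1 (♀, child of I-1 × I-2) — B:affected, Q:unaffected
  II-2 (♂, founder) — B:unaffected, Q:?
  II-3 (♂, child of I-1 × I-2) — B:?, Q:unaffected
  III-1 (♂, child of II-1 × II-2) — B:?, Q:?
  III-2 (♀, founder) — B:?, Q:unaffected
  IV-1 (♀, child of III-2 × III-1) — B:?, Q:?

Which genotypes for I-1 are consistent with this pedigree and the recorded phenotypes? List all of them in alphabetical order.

B/I-1 ? ·: Bb|bb
B/I-2 ? ·: Bb|bb
B/II-1 aff I-1×I-2: bb
B/II-2 un ·: BB|Bb
B/II-3 ? I-1×I-2: BB|Bb|bb
B/III-1 ? II-1×II-2: Bb|bb
B/III-2 ? ·: BB|Bb|bb
B/IV-1 ? III-2×III-1: BB|Bb|bb
⇒ B over [I-1,I-2,II-1,II-2,II-3,III-1,III-2,IV-1]: 144 consistent
Q/I-1 un ·: QQ|Qq
Q/I-2 ? ·: QQ|Qq|qq
Q/II-1 un I-1×I-2: QQ|Qq
Q/II-2 ? ·: QQ|Qq|qq
Q/II-3 un I-1×I-2: QQ|Qq
Q/III-1 ? II-1×II-2: QQ|Qq|qq
Q/III-2 un ·: QQ|Qq
Q/IV-1 ? III-2×III-1: QQ|Qq|qq
⇒ Q over [I-1,I-2,II-1,II-2,II-3,III-1,III-2,IV-1]: 328 consistent

I-1 ∈ {Bb QQ, Bb Qq, bb QQ, bb Qq}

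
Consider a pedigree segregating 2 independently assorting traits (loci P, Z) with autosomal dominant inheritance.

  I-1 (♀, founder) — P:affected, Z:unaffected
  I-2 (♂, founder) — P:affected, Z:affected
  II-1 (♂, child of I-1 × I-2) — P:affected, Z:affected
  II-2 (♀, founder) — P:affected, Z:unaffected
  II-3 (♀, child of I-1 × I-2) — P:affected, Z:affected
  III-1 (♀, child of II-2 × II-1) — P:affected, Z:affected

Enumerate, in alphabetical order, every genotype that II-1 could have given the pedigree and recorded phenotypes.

II-1 ∈ {PP Zz, Pp Zz}

P/I-1 aff ·: Pp|PP
P/I-2 aff ·: Pp|PP
P/II-1 aff I-1×I-2: Pp|PP
P/II-2 aff ·: Pp|PP
P/II-3 aff I-1×I-2: Pp|PP
P/III-1 aff II-2×II-1: Pp|PP
⇒ P over [I-1,I-2,II-1,II-2,II-3,III-1]: 45 consistent
Z/I-1 un ·: zz
Z/I-2 aff ·: Zz|ZZ
Z/II-1 aff I-1×I-2: Zz
Z/II-2 un ·: zz
Z/II-3 aff I-1×I-2: Zz
Z/III-1 aff II-2×II-1: Zz
⇒ Z over [I-1,I-2,II-1,II-2,II-3,III-1]: 2 consistent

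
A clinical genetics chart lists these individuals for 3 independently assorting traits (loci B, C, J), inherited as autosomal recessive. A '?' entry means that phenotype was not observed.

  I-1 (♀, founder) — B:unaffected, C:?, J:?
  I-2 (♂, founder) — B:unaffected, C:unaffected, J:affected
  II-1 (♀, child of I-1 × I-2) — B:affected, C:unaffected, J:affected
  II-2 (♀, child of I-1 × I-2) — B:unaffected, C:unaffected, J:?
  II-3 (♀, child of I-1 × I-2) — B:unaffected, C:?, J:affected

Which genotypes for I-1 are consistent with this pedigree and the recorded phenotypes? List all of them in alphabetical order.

I-1 ∈ {Bb CC Jj, Bb CC jj, Bb Cc Jj, Bb Cc jj, Bb cc Jj, Bb cc jj}

B/I-1 un ·: Bb
B/I-2 un ·: Bb
B/II-1 aff I-1×I-2: bb
B/II-2 un I-1×I-2: BB|Bb
B/II-3 un I-1×I-2: BB|Bb
⇒ B over [I-1,I-2,II-1,II-2,II-3]: 4 consistent
C/I-1 ? ·: CC|Cc|cc
C/I-2 un ·: CC|Cc
C/II-1 un I-1×I-2: CC|Cc
C/II-2 un I-1×I-2: CC|Cc
C/II-3 ? I-1×I-2: CC|Cc|cc
⇒ C over [I-1,I-2,II-1,II-2,II-3]: 32 consistent
J/I-1 ? ·: Jj|jj
J/I-2 aff ·: jj
J/II-1 aff I-1×I-2: jj
J/II-2 ? I-1×I-2: Jj|jj
J/II-3 aff I-1×I-2: jj
⇒ J over [I-1,I-2,II-1,II-2,II-3]: 3 consistent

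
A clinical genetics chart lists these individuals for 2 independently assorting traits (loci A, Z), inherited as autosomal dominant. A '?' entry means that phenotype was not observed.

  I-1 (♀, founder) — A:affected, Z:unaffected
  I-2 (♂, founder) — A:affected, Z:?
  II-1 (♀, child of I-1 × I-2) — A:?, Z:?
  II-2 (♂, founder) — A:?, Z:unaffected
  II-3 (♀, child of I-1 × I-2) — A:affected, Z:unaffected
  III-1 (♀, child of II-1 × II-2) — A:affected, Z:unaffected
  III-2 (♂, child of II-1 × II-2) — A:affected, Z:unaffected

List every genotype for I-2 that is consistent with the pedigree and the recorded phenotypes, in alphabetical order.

A/I-1 aff ·: Aa|AA
A/I-2 aff ·: Aa|AA
A/II-1 ? I-1×I-2: aa|Aa|AA
A/II-2 ? ·: aa|Aa|AA
A/II-3 aff I-1×I-2: Aa|AA
A/III-1 aff II-1×II-2: Aa|AA
A/III-2 aff II-1×II-2: Aa|AA
⇒ A over [I-1,I-2,II-1,II-2,II-3,III-1,III-2]: 100 consistent
Z/I-1 un ·: zz
Z/I-2 ? ·: zz|Zz
Z/II-1 ? I-1×I-2: zz|Zz
Z/II-2 un ·: zz
Z/II-3 un I-1×I-2: zz
Z/III-1 un II-1×II-2: zz
Z/III-2 un II-1×II-2: zz
⇒ Z over [I-1,I-2,II-1,II-2,II-3,III-1,III-2]: 3 consistent

I-2 ∈ {AA Zz, AA zz, Aa Zz, Aa zz}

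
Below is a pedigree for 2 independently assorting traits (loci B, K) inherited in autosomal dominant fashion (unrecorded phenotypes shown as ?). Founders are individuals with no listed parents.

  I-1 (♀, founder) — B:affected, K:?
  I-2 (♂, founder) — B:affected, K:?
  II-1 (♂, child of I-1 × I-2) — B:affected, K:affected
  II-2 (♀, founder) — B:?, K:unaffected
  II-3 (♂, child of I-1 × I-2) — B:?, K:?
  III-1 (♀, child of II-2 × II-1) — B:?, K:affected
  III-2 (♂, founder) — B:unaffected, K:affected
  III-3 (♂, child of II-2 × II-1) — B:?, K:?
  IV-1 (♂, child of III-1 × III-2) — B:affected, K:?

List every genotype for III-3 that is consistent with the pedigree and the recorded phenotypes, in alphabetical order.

B/I-1 aff ·: Bb|BB
B/I-2 aff ·: Bb|BB
B/II-1 aff I-1×I-2: Bb|BB
B/II-2 ? ·: bb|Bb|BB
B/II-3 ? I-1×I-2: bb|Bb|BB
B/III-1 ? II-2×II-1: Bb|BB
B/III-2 un ·: bb
B/III-3 ? II-2×II-1: bb|Bb|BB
B/IV-1 aff III-1×III-2: Bb
⇒ B over [I-1,I-2,II-1,II-2,II-3,III-1,III-2,III-3,IV-1]: 132 consistent
K/I-1 ? ·: kk|Kk|KK
K/I-2 ? ·: kk|Kk|KK
K/II-1 aff I-1×I-2: Kk|KK
K/II-2 un ·: kk
K/II-3 ? I-1×I-2: kk|Kk|KK
K/III-1 aff II-2×II-1: Kk
K/III-2 aff ·: Kk|KK
K/III-3 ? II-2×II-1: kk|Kk
K/IV-1 ? III-1×III-2: kk|Kk|KK
⇒ K over [I-1,I-2,II-1,II-2,II-3,III-1,III-2,III-3,IV-1]: 170 consistent

III-3 ∈ {BB Kk, BB kk, Bb Kk, Bb kk, bb Kk, bb kk}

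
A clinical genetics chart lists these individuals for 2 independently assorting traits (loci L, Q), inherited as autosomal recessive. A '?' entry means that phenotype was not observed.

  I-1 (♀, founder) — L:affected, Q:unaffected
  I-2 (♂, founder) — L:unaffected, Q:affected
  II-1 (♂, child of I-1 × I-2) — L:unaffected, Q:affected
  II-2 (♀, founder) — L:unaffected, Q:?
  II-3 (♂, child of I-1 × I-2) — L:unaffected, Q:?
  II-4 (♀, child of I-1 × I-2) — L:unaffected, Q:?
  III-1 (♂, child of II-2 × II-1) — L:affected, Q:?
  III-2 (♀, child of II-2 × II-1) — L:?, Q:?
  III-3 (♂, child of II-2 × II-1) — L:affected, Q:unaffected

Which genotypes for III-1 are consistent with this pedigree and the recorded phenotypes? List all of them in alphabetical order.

III-1 ∈ {ll Qq, ll qq}

L/I-1 aff ·: ll
L/I-2 un ·: LL|Ll
L/II-1 un I-1×I-2: Ll
L/II-2 un ·: Ll
L/II-3 un I-1×I-2: Ll
L/II-4 un I-1×I-2: Ll
L/III-1 aff II-2×II-1: ll
L/III-2 ? II-2×II-1: LL|Ll|ll
L/III-3 aff II-2×II-1: ll
⇒ L over [I-1,I-2,II-1,II-2,II-3,II-4,III-1,III-2,III-3]: 6 consistent
Q/I-1 un ·: Qq
Q/I-2 aff ·: qq
Q/II-1 aff I-1×I-2: qq
Q/II-2 ? ·: QQ|Qq
Q/II-3 ? I-1×I-2: Qq|qq
Q/II-4 ? I-1×I-2: Qq|qq
Q/III-1 ? II-2×II-1: Qq|qq
Q/III-2 ? II-2×II-1: Qq|qq
Q/III-3 un II-2×II-1: Qq
⇒ Q over [I-1,I-2,II-1,II-2,II-3,II-4,III-1,III-2,III-3]: 20 consistent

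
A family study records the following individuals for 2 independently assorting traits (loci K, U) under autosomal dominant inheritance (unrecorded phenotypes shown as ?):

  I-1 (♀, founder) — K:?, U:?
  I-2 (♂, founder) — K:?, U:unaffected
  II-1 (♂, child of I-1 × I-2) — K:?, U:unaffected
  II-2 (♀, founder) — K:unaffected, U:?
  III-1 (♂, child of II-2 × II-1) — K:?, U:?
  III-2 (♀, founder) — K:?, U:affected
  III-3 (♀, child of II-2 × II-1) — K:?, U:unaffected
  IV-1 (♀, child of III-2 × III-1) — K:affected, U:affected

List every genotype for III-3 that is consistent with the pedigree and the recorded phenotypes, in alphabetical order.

K/I-1 ? ·: kk|Kk|KK
K/I-2 ? ·: kk|Kk|KK
K/II-1 ? I-1×I-2: kk|Kk|KK
K/II-2 un ·: kk
K/III-1 ? II-2×II-1: kk|Kk
K/III-2 ? ·: kk|Kk|KK
K/III-3 ? II-2×II-1: kk|Kk
K/IV-1 aff III-2×III-1: Kk|KK
⇒ K over [I-1,I-2,II-1,II-2,III-1,III-2,III-3,IV-1]: 126 consistent
U/I-1 ? ·: uu|Uu
U/I-2 un ·: uu
U/II-1 un I-1×I-2: uu
U/II-2 ? ·: uu|Uu
U/III-1 ? II-2×II-1: uu|Uu
U/III-2 aff ·: Uu|UU
U/III-3 un II-2×II-1: uu
U/IV-1 aff III-2×III-1: Uu|UU
⇒ U over [I-1,I-2,II-1,II-2,III-1,III-2,III-3,IV-1]: 16 consistent

III-3 ∈ {Kk uu, kk uu}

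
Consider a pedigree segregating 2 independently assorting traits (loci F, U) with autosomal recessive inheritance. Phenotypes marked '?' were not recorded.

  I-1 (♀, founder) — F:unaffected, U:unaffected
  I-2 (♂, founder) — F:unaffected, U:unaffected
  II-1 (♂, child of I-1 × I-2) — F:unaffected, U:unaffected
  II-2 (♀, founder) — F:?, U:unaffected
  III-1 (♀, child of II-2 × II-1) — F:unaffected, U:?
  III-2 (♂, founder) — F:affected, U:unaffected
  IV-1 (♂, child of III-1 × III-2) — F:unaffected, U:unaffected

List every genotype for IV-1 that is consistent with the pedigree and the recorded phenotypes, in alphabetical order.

F/I-1 un ·: FF|Ff
F/I-2 un ·: FF|Ff
F/II-1 un I-1×I-2: FF|Ff
F/II-2 ? ·: FF|Ff|ff
F/III-1 un II-2×II-1: FF|Ff
F/III-2 aff ·: ff
F/IV-1 un III-1×III-2: Ff
⇒ F over [I-1,I-2,II-1,II-2,III-1,III-2,IV-1]: 31 consistent
U/I-1 un ·: UU|Uu
U/I-2 un ·: UU|Uu
U/II-1 un I-1×I-2: UU|Uu
U/II-2 un ·: UU|Uu
U/III-1 ? II-2×II-1: UU|Uu|uu
U/III-2 un ·: UU|Uu
U/IV-1 un III-1×III-2: UU|Uu
⇒ U over [I-1,I-2,II-1,II-2,III-1,III-2,IV-1]: 88 consistent

IV-1 ∈ {Ff UU, Ff Uu}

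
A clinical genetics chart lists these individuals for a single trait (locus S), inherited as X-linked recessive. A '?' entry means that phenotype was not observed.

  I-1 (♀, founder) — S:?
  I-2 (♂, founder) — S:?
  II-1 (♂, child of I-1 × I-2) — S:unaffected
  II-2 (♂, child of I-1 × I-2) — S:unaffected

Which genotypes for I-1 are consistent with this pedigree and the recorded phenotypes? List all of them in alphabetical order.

S/I-1 ? ·: X^SX^S|X^SX^s
S/I-2 ? ·: X^SY|X^sY
S/II-1 un I-1×I-2: X^SY
S/II-2 un I-1×I-2: X^SY
⇒ S over [I-1,I-2,II-1,II-2]: 4 consistent

I-1 ∈ {X^SX^S, X^SX^s}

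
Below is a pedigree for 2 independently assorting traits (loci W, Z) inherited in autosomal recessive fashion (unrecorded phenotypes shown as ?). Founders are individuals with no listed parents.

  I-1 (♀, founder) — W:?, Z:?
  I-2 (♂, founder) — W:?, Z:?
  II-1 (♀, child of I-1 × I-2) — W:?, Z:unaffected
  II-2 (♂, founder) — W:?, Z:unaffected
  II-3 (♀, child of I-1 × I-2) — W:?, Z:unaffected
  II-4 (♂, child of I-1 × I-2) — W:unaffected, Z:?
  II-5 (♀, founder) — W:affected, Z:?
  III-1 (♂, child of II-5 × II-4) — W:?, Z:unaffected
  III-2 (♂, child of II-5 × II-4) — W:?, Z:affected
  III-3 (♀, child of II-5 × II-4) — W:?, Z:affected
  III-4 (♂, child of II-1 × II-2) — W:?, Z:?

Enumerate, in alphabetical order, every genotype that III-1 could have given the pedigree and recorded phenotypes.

III-1 ∈ {Ww ZZ, Ww Zz, ww ZZ, ww Zz}

W/I-1 ? ·: WW|Ww|ww
W/I-2 ? ·: WW|Ww|ww
W/II-1 ? I-1×I-2: WW|Ww|ww
W/II-2 ? ·: WW|Ww|ww
W/II-3 ? I-1×I-2: WW|Ww|ww
W/II-4 un I-1×I-2: WW|Ww
W/II-5 aff ·: ww
W/III-1 ? II-5×II-4: Ww|ww
W/III-2 ? II-5×II-4: Ww|ww
W/III-3 ? II-5×II-4: Ww|ww
W/III-4 ? II-1×II-2: WW|Ww|ww
⇒ W over [I-1,I-2,II-1,II-2,II-3,II-4,II-5,III-1,III-2,III-3,III-4]: 1269 consistent
Z/I-1 ? ·: ZZ|Zz|zz
Z/I-2 ? ·: ZZ|Zz|zz
Z/II-1 un I-1×I-2: ZZ|Zz
Z/II-2 un ·: ZZ|Zz
Z/II-3 un I-1×I-2: ZZ|Zz
Z/II-4 ? I-1×I-2: Zz|zz
Z/II-5 ? ·: Zz|zz
Z/III-1 un II-5×II-4: ZZ|Zz
Z/III-2 aff II-5×II-4: zz
Z/III-3 aff II-5×II-4: zz
Z/III-4 ? II-1×II-2: ZZ|Zz|zz
⇒ Z over [I-1,I-2,II-1,II-2,II-3,II-4,II-5,III-1,III-2,III-3,III-4]: 230 consistent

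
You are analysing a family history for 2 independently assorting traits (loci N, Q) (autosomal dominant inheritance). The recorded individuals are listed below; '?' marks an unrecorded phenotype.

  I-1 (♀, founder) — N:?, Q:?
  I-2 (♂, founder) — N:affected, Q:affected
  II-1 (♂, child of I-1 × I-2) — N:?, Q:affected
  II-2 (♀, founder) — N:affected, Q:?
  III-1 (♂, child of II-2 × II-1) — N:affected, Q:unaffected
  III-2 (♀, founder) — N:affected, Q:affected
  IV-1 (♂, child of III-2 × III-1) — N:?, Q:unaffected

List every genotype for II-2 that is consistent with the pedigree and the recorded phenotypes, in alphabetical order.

II-2 ∈ {NN Qq, NN qq, Nn Qq, Nn qq}

N/I-1 ? ·: nn|Nn|NN
N/I-2 aff ·: Nn|NN
N/II-1 ? I-1×I-2: nn|Nn|NN
N/II-2 aff ·: Nn|NN
N/III-1 aff II-2×II-1: Nn|NN
N/III-2 aff ·: Nn|NN
N/IV-1 ? III-2×III-1: nn|Nn|NN
⇒ N over [I-1,I-2,II-1,II-2,III-1,III-2,IV-1]: 144 consistent
Q/I-1 ? ·: qq|Qq|QQ
Q/I-2 aff ·: Qq|QQ
Q/II-1 aff I-1×I-2: Qq
Q/II-2 ? ·: qq|Qq
Q/III-1 un II-2×II-1: qq
Q/III-2 aff ·: Qq
Q/IV-1 un III-2×III-1: qq
⇒ Q over [I-1,I-2,II-1,II-2,III-1,III-2,IV-1]: 10 consistent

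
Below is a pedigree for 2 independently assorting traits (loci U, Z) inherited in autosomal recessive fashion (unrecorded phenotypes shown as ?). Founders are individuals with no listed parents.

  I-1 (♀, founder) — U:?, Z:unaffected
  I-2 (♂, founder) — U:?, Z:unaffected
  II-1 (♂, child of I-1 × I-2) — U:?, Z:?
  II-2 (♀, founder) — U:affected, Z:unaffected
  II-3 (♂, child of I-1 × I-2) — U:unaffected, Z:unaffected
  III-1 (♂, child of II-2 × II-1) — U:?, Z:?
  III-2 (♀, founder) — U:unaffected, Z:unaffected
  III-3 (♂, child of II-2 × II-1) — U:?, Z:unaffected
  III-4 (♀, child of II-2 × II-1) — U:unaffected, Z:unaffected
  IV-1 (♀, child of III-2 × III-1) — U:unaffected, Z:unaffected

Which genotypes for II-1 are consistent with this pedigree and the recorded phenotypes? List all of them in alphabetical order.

U/I-1 ? ·: UU|Uu|uu
U/I-2 ? ·: UU|Uu|uu
U/II-1 ? I-1×I-2: UU|Uu
U/II-2 aff ·: uu
U/II-3 un I-1×I-2: UU|Uu
U/III-1 ? II-2×II-1: Uu|uu
U/III-2 un ·: UU|Uu
U/III-3 ? II-2×II-1: Uu|uu
U/III-4 un II-2×II-1: Uu
U/IV-1 un III-2×III-1: UU|Uu
⇒ U over [I-1,I-2,II-1,II-2,II-3,III-1,III-2,III-3,III-4,IV-1]: 148 consistent
Z/I-1 un ·: ZZ|Zz
Z/I-2 un ·: ZZ|Zz
Z/II-1 ? I-1×I-2: ZZ|Zz|zz
Z/II-2 un ·: ZZ|Zz
Z/II-3 un I-1×I-2: ZZ|Zz
Z/III-1 ? II-2×II-1: ZZ|Zz|zz
Z/III-2 un ·: ZZ|Zz
Z/III-3 un II-2×II-1: ZZ|Zz
Z/III-4 un II-2×II-1: ZZ|Zz
Z/IV-1 un III-2×III-1: ZZ|Zz
⇒ Z over [I-1,I-2,II-1,II-2,II-3,III-1,III-2,III-3,III-4,IV-1]: 621 consistent

II-1 ∈ {UU ZZ, UU Zz, UU zz, Uu ZZ, Uu Zz, Uu zz}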